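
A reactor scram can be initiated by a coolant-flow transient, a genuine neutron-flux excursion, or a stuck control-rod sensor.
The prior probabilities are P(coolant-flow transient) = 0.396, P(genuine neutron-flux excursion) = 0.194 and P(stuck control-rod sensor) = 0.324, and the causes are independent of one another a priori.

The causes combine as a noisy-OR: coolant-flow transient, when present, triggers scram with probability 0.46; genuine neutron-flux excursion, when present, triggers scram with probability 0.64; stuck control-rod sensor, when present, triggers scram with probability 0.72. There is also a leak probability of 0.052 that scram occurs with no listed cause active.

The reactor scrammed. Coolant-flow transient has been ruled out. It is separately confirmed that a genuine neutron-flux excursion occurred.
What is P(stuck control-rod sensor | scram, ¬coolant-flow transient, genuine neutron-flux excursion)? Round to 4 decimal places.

Under noisy-OR, P(scram | causes) = 1 − (1−0.052)·∏(1−qᵢ) over the active causes.
P(scram | ¬coolant-flow transient, genuine neutron-flux excursion) = 0.65872*0.676 + 0.904442*0.324 = 0.445295 + 0.293039 = 0.738334
The stuck control-rod sensor-present share is 0.904442*0.324 = 0.293039.
P(stuck control-rod sensor | scram, ¬coolant-flow transient, genuine neutron-flux excursion) = 0.293039 / 0.738334 ≈ 0.3969

P(stuck control-rod sensor | scram, ¬coolant-flow transient, genuine neutron-flux excursion) ≈ 0.3969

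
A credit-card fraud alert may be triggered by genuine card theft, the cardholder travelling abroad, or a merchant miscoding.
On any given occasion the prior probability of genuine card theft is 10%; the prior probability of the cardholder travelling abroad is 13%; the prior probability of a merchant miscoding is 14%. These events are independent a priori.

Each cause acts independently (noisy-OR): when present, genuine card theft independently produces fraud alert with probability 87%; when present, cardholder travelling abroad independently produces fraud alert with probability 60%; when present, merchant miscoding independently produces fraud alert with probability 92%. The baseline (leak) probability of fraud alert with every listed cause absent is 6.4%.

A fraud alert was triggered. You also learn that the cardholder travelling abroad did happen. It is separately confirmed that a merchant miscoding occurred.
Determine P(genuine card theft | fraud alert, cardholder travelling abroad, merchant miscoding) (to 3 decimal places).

Under noisy-OR, P(fraud alert | causes) = 1 − (1−0.064)·∏(1−qᵢ) over the active causes.
P(fraud alert | cardholder travelling abroad, merchant miscoding) = 0.970048×0.9 + 0.996106×0.1 = 0.873043 + 0.099611 = 0.972654
Of this, 0.099611 comes from 0.996106×0.1 (the genuine card theft=true cases).
So P(genuine card theft | fraud alert, cardholder travelling abroad, merchant miscoding) = 0.099611/0.972654 ≈ 0.102.

P(genuine card theft | fraud alert, cardholder travelling abroad, merchant miscoding) ≈ 0.102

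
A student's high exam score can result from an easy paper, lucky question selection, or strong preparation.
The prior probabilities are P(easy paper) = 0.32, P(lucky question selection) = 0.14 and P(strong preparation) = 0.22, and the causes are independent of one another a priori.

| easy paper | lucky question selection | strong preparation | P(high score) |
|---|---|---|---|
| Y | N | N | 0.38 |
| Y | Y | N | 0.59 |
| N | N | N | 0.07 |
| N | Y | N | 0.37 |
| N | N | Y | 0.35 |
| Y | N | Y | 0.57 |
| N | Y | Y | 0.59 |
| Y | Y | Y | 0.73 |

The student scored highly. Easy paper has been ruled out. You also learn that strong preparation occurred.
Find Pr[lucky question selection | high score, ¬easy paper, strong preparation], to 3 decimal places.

Pr[lucky question selection | high score, ¬easy paper, strong preparation] ≈ 0.215

Enumerate both values of lucky question selection and weight by the priors:
  P(high score | ¬easy paper, strong preparation) = 0.35*0.86 + 0.59*0.14
        = 0.301000 + 0.082600 = 0.383600
Configurations with lucky question selection contribute 0.082600, so
  P(lucky question selection | high score, ¬easy paper, strong preparation) = 0.082600 / 0.383600 ≈ 0.215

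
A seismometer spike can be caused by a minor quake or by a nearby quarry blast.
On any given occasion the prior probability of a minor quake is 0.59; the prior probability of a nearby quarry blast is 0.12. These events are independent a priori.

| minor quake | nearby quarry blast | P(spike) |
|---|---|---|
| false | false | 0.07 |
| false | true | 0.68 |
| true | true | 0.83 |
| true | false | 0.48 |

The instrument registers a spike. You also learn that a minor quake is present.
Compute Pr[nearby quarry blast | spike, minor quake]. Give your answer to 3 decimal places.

Enumerate both values of nearby quarry blast and weight by the priors:
  P(spike | minor quake) = 0.48*0.88 + 0.83*0.12
        = 0.422400 + 0.099600 = 0.522000
The terms with nearby quarry blast present sum to 0.099600, so
  P(nearby quarry blast | spike, minor quake) = 0.099600 / 0.522000 ≈ 0.191

Pr[nearby quarry blast | spike, minor quake] ≈ 0.191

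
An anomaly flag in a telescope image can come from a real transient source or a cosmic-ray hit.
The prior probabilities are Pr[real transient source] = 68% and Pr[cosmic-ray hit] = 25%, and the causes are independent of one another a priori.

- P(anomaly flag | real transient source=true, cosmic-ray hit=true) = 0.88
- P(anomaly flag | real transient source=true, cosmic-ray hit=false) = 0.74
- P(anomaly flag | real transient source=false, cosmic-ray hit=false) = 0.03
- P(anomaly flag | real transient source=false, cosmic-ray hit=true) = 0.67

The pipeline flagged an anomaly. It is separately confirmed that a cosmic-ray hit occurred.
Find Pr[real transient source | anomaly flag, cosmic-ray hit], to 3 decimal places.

P(anomaly flag | cosmic-ray hit) = 0.67×0.32 + 0.88×0.68 = 0.214400 + 0.598400 = 0.812800
Of this, 0.598400 comes from 0.88×0.68 (the real transient source=true cases).
Hence the posterior is 0.598400/0.812800 ≈ 0.736.

Pr[real transient source | anomaly flag, cosmic-ray hit] ≈ 0.736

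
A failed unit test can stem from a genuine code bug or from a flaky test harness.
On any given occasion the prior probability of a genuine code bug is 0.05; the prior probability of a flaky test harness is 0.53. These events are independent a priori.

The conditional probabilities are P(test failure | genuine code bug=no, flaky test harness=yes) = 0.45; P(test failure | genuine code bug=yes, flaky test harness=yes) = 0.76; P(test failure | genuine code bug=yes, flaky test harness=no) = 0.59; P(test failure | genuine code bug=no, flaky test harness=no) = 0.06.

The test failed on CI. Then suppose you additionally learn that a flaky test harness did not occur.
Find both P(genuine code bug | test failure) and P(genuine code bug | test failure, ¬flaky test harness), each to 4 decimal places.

P(genuine code bug | test failure) ≈ 0.1183; P(genuine code bug | test failure, ¬flaky test harness) ≈ 0.3410

Enumerate the 4 (genuine code bug, flaky test harness) configurations and weight by the priors:
  P(test failure) = 0.06·0.95·0.47 + 0.45·0.95·0.53 + 0.59·0.05·0.47 + 0.76·0.05·0.53
        = 0.026790 + 0.226575 + 0.013865 + 0.020140 = 0.287370
The terms with genuine code bug present sum to 0.034005, so
  P(genuine code bug | test failure) = 0.034005 / 0.287370 ≈ 0.1183

With the extra evidence:
Numerator (weight on configurations with genuine code bug): 0.59·0.05 = 0.029500
Normalizer over all consistent configurations: 0.06·0.95 + 0.59·0.05 = 0.086500
Posterior = 0.029500 / 0.086500 ≈ 0.3410
With flaky test harness excluded, genuine code bug must carry more of the explanatory weight for the test failure.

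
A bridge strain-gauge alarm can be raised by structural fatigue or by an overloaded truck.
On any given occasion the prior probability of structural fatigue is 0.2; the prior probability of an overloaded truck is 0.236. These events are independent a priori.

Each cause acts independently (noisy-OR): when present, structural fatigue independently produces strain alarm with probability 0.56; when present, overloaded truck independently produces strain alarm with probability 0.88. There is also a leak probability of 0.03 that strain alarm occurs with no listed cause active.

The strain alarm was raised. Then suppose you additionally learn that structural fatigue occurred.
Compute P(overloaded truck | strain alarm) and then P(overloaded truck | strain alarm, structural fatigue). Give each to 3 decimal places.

Under noisy-OR, P(strain alarm | causes) = 1 − (1−0.03)·∏(1−qᵢ) over the active causes.
P(strain alarm) = 0.03×0.8×0.764 + 0.8836×0.8×0.236 + 0.5732×0.2×0.764 + 0.948784×0.2×0.236 = 0.018336 + 0.166824 + 0.087585 + 0.044783 = 0.317528
Restricting to configurations with overloaded truck present: 0.166824 + 0.044783 = 0.211607.
P(overloaded truck | strain alarm) = 0.211607 / 0.317528 ≈ 0.666

With the extra evidence:
P(strain alarm | structural fatigue) = 0.5732*0.764 + 0.948784*0.236 = 0.437925 + 0.223913 = 0.661838
The overloaded truck-present share is 0.948784*0.236 = 0.223913.
Hence the posterior is 0.223913/0.661838 ≈ 0.338.
Conditioning on structural fatigue lowers the posterior on overloaded truck: the classic explaining-away effect in a common-effect structure.

P(overloaded truck | strain alarm) ≈ 0.666; P(overloaded truck | strain alarm, structural fatigue) ≈ 0.338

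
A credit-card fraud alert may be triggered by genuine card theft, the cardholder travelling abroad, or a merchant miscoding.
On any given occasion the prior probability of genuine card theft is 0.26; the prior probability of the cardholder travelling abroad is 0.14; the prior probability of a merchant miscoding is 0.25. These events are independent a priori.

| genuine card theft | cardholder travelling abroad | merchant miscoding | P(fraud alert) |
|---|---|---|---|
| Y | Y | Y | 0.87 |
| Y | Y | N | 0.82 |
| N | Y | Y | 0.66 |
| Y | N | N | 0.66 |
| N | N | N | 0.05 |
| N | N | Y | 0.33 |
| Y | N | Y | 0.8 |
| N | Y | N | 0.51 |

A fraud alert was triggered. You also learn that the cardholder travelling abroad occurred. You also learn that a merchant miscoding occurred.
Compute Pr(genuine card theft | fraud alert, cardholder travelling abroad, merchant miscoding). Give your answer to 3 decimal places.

P(fraud alert | cardholder travelling abroad, merchant miscoding) = 0.66×0.74 + 0.87×0.26 = 0.488400 + 0.226200 = 0.714600
Restricting to configurations with genuine card theft present: 0.87×0.26 = 0.226200.
So P(genuine card theft | fraud alert, cardholder travelling abroad, merchant miscoding) = 0.226200/0.714600 ≈ 0.317.

Pr(genuine card theft | fraud alert, cardholder travelling abroad, merchant miscoding) ≈ 0.317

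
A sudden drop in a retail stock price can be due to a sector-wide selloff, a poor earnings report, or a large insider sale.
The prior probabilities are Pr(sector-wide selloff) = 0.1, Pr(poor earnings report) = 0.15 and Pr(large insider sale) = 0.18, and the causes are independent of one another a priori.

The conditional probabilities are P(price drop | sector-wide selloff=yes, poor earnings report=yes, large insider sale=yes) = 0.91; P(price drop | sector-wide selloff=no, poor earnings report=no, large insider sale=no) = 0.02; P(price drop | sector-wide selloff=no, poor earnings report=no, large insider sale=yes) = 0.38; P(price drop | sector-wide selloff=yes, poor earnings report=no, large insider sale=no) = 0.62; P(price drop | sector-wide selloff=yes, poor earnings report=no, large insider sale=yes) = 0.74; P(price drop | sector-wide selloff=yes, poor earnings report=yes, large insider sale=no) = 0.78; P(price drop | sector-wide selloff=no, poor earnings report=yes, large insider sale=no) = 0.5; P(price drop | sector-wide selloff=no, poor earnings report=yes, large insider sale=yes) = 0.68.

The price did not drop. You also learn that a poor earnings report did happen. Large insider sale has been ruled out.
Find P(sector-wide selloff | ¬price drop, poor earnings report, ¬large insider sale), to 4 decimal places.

P(sector-wide selloff | ¬price drop, poor earnings report, ¬large insider sale) ≈ 0.0466

P(¬price drop | poor earnings report, ¬large insider sale) = 0.5×0.9 + 0.22×0.1 = 0.450000 + 0.022000 = 0.472000
The sector-wide selloff-present share is 0.22×0.1 = 0.022000.
Hence the posterior is 0.022000/0.472000 ≈ 0.0466.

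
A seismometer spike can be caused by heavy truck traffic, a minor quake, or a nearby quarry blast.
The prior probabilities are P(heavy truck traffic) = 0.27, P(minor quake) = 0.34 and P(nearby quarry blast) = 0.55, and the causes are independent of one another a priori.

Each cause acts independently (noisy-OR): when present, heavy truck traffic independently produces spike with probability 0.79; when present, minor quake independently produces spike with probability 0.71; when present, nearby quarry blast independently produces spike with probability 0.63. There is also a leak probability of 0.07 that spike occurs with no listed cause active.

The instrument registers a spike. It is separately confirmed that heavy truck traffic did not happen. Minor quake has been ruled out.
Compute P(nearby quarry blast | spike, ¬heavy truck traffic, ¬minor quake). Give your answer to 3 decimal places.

Under noisy-OR, P(spike | causes) = 1 − (1−0.07)·∏(1−qᵢ) over the active causes.
By total probability over both values of nearby quarry blast:
  P(spike | ¬heavy truck traffic, ¬minor quake) = 0.07*0.45 + 0.6559*0.55
        = 0.031500 + 0.360745 = 0.392245
Keeping only the nearby quarry blast-present terms gives 0.360745, so
  P(nearby quarry blast | spike, ¬heavy truck traffic, ¬minor quake) = 0.360745 / 0.392245 ≈ 0.920

P(nearby quarry blast | spike, ¬heavy truck traffic, ¬minor quake) ≈ 0.920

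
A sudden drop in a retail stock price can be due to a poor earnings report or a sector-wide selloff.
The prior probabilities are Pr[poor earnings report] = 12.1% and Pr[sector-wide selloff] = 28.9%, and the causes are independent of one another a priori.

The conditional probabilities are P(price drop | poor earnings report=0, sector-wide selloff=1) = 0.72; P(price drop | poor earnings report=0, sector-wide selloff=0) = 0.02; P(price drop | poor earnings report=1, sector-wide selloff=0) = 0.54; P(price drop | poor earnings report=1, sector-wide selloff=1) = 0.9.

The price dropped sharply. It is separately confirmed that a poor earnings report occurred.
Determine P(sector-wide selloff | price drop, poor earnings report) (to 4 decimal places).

P(sector-wide selloff | price drop, poor earnings report) ≈ 0.4039

Weight on sector-wide selloff=true, given the evidence: 0.9*0.289 = 0.260100
Denominator P(price drop | poor earnings report): 0.54*0.711 + 0.9*0.289 = 0.644040
Posterior = 0.260100 / 0.644040 ≈ 0.4039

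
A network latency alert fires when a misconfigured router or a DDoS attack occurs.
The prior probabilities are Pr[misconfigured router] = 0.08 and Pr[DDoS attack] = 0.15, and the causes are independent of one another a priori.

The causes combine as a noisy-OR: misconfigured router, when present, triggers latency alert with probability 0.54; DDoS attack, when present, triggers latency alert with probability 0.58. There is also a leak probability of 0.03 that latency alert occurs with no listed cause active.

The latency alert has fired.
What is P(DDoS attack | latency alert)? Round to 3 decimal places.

Under noisy-OR, P(latency alert | causes) = 1 − (1−0.03)·∏(1−qᵢ) over the active causes.
Numerator (weight on configurations with DDoS attack): 0.081779 + 0.009751 = 0.091530
The normalizing constant is 0.03·0.92·0.85 + 0.5926·0.92·0.15 + 0.5538·0.08·0.85 + 0.812596·0.08·0.15 = 0.152648
P(DDoS attack | latency alert) = 0.091530/0.152648 ≈ 0.600

P(DDoS attack | latency alert) ≈ 0.600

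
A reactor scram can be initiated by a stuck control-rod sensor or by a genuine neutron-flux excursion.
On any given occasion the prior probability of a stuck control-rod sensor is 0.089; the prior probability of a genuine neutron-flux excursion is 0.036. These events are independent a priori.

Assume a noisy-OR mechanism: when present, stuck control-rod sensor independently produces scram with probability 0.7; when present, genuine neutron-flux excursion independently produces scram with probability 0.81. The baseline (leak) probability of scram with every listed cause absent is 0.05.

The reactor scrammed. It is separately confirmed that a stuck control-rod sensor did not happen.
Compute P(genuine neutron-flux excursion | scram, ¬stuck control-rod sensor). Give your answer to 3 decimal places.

P(genuine neutron-flux excursion | scram, ¬stuck control-rod sensor) ≈ 0.380

Under noisy-OR, P(scram | causes) = 1 − (1−0.05)·∏(1−qᵢ) over the active causes.
For the numerator, keep only genuine neutron-flux excursion=true terms: 0.8195*0.036 = 0.029502
The normalizing constant is 0.05*0.964 + 0.8195*0.036 = 0.077702
Posterior = 0.029502 / 0.077702 ≈ 0.380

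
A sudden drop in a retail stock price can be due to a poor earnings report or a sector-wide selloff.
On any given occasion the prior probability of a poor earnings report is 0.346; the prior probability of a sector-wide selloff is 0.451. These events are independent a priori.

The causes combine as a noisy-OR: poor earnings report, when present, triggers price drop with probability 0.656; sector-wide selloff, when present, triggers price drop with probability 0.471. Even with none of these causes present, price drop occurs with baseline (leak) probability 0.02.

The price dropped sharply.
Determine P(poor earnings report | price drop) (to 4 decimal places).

P(poor earnings report | price drop) ≈ 0.6300

Under noisy-OR, P(price drop | causes) = 1 − (1−0.02)·∏(1−qᵢ) over the active causes.
Numerator (weight on configurations with poor earnings report): 0.125917 + 0.128217 = 0.254134
Normalizer over all consistent configurations: 0.02·0.654·0.549 + 0.48158·0.654·0.451 + 0.66288·0.346·0.549 + 0.821664·0.346·0.451 = 0.403359
Posterior = 0.254134 / 0.403359 ≈ 0.6300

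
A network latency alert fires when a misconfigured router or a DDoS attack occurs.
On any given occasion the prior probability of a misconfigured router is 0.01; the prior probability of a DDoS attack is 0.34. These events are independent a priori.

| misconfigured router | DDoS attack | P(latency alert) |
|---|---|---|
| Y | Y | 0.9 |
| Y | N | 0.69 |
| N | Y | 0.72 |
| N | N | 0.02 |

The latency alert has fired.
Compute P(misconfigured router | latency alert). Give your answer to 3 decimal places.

P(misconfigured router | latency alert) ≈ 0.029

Sum P(latency alert|·) weighted by the priors over the 4 (misconfigured router, DDoS attack) configurations:
  P(latency alert) = 0.02×0.99×0.66 + 0.72×0.99×0.34 + 0.69×0.01×0.66 + 0.9×0.01×0.34
        = 0.013068 + 0.242352 + 0.004554 + 0.003060 = 0.263034
Keeping only the misconfigured router-present terms gives 0.007614, so
  P(misconfigured router | latency alert) = 0.007614 / 0.263034 ≈ 0.029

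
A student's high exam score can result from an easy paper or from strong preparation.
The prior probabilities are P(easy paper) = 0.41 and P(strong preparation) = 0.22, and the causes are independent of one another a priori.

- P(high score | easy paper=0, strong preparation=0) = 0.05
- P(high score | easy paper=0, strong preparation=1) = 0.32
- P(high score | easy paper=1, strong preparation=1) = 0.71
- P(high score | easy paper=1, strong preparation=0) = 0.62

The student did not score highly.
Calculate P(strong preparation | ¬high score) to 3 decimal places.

By total probability over the 4 (easy paper, strong preparation) configurations:
  P(¬high score) = 0.95*0.59*0.78 + 0.68*0.59*0.22 + 0.38*0.41*0.78 + 0.29*0.41*0.22
        = 0.437190 + 0.088264 + 0.121524 + 0.026158 = 0.673136
Keeping only the strong preparation-present terms gives 0.114422, so
  P(strong preparation | ¬high score) = 0.114422 / 0.673136 ≈ 0.170

P(strong preparation | ¬high score) ≈ 0.170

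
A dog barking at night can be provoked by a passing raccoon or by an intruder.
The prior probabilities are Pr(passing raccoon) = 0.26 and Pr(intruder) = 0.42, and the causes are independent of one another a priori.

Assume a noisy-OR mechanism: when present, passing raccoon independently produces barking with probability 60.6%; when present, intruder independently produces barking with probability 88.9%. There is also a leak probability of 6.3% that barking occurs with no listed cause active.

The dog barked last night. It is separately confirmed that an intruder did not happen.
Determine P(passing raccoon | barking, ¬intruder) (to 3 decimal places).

P(passing raccoon | barking, ¬intruder) ≈ 0.779

Under noisy-OR, P(barking | causes) = 1 − (1−0.063)·∏(1−qᵢ) over the active causes.
Numerator (weight on configurations with passing raccoon): 0.630822·0.26 = 0.164014
The normalizing constant is 0.063·0.74 + 0.630822·0.26 = 0.210634
P(passing raccoon | barking, ¬intruder) = 0.164014/0.210634 ≈ 0.779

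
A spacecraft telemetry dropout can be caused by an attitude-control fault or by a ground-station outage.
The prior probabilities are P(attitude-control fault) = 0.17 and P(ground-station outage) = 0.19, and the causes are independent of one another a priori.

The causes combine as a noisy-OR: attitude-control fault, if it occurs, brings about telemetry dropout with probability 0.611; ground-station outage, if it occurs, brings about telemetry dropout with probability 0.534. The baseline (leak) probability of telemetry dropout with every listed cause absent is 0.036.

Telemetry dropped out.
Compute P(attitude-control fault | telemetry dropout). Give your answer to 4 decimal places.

Under noisy-OR, P(telemetry dropout | causes) = 1 − (1−0.036)·∏(1−qᵢ) over the active causes.
By total probability over the 4 (attitude-control fault, ground-station outage) configurations:
  P(telemetry dropout) = 0.036×0.83×0.81 + 0.550776×0.83×0.19 + 0.625004×0.17×0.81 + 0.825252×0.17×0.19
        = 0.024203 + 0.086857 + 0.086063 + 0.026656 = 0.223779
Keeping only the attitude-control fault-present terms gives 0.112719, so
  P(attitude-control fault | telemetry dropout) = 0.112719 / 0.223779 ≈ 0.5037

P(attitude-control fault | telemetry dropout) ≈ 0.5037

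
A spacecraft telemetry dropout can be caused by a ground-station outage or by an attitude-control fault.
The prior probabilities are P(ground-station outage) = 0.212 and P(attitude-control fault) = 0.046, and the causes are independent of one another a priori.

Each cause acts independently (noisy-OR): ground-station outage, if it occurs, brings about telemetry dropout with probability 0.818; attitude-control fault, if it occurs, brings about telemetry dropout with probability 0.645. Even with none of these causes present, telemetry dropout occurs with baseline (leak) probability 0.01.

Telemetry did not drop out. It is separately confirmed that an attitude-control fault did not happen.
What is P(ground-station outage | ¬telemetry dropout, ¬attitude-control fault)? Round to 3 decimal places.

Under noisy-OR, P(telemetry dropout | causes) = 1 − (1−0.01)·∏(1−qᵢ) over the active causes.
For the numerator, keep only ground-station outage=true terms: 0.18018*0.212 = 0.038198
Normalizer over all consistent configurations: 0.99*0.788 + 0.18018*0.212 = 0.818318
Posterior = 0.038198 / 0.818318 ≈ 0.047

P(ground-station outage | ¬telemetry dropout, ¬attitude-control fault) ≈ 0.047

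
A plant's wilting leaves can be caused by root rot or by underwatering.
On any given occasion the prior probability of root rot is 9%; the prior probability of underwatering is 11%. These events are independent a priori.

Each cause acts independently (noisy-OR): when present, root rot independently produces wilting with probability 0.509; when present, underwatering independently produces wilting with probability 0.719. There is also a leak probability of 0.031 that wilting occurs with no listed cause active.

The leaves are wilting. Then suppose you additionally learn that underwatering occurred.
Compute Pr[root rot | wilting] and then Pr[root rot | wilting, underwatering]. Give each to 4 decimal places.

Under noisy-OR, P(wilting | causes) = 1 − (1−0.031)·∏(1−qᵢ) over the active causes.
For the numerator, keep only root rot=true terms: 0.041990 + 0.008576 = 0.050566
The normalizing constant is 0.031*0.91*0.89 + 0.727711*0.91*0.11 + 0.524221*0.09*0.89 + 0.866306*0.09*0.11 = 0.148517
Posterior = 0.050566 / 0.148517 ≈ 0.3405

With the extra evidence:
Enumerate both values of root rot and weight by the priors:
  P(wilting | underwatering) = 0.727711·0.91 + 0.866306·0.09
        = 0.662217 + 0.077968 = 0.740185
The terms with root rot present sum to 0.077968, so
  P(root rot | wilting, underwatering) = 0.077968 / 0.740185 ≈ 0.1053

Pr[root rot | wilting] ≈ 0.3405; Pr[root rot | wilting, underwatering] ≈ 0.1053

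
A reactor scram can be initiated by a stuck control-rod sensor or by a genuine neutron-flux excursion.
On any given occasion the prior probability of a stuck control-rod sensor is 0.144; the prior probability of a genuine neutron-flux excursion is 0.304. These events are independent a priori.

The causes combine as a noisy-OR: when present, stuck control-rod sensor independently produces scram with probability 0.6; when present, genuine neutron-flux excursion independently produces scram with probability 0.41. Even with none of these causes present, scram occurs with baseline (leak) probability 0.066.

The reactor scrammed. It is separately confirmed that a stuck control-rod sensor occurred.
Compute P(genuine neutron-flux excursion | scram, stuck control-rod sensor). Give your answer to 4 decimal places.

Under noisy-OR, P(scram | causes) = 1 − (1−0.066)·∏(1−qᵢ) over the active causes.
Weight on genuine neutron-flux excursion=true, given the evidence: 0.779576*0.304 = 0.236991
The normalizing constant is 0.6264*0.696 + 0.779576*0.304 = 0.672965
P(genuine neutron-flux excursion | scram, stuck control-rod sensor) = 0.236991/0.672965 ≈ 0.3522

P(genuine neutron-flux excursion | scram, stuck control-rod sensor) ≈ 0.3522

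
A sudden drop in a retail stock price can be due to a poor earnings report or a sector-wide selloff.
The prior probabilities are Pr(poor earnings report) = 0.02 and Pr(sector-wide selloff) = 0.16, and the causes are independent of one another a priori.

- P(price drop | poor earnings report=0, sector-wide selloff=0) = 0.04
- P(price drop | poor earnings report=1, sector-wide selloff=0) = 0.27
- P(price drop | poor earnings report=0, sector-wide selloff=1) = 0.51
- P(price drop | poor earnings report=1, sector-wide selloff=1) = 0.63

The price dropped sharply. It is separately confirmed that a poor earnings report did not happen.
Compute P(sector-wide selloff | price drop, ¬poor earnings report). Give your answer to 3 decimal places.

Numerator (weight on configurations with sector-wide selloff): 0.51*0.16 = 0.081600
The normalizing constant is 0.04*0.84 + 0.51*0.16 = 0.115200
P(sector-wide selloff | price drop, ¬poor earnings report) = 0.081600/0.115200 ≈ 0.708

P(sector-wide selloff | price drop, ¬poor earnings report) ≈ 0.708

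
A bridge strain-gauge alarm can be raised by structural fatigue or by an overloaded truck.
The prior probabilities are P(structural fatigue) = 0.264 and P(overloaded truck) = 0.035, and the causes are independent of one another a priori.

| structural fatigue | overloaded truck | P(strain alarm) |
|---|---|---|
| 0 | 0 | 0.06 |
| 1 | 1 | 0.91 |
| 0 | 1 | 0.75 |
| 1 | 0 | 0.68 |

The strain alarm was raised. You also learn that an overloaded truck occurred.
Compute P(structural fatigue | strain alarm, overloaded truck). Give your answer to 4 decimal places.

P(structural fatigue | strain alarm, overloaded truck) ≈ 0.3032

P(strain alarm | overloaded truck) = 0.75·0.736 + 0.91·0.264 = 0.552000 + 0.240240 = 0.792240
The structural fatigue-present share is 0.91·0.264 = 0.240240.
So P(structural fatigue | strain alarm, overloaded truck) = 0.240240/0.792240 ≈ 0.3032.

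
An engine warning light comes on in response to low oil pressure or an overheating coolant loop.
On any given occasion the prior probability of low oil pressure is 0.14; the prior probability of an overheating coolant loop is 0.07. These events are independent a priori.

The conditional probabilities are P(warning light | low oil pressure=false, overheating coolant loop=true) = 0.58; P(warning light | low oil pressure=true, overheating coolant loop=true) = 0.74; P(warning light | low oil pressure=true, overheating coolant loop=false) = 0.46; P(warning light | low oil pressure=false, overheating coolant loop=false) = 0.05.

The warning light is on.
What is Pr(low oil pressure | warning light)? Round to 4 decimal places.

P(warning light) = 0.05*0.86*0.93 + 0.58*0.86*0.07 + 0.46*0.14*0.93 + 0.74*0.14*0.07 = 0.039990 + 0.034916 + 0.059892 + 0.007252 = 0.142050
Restricting to configurations with low oil pressure present: 0.059892 + 0.007252 = 0.067144.
Hence the posterior is 0.067144/0.142050 ≈ 0.4727.

Pr(low oil pressure | warning light) ≈ 0.4727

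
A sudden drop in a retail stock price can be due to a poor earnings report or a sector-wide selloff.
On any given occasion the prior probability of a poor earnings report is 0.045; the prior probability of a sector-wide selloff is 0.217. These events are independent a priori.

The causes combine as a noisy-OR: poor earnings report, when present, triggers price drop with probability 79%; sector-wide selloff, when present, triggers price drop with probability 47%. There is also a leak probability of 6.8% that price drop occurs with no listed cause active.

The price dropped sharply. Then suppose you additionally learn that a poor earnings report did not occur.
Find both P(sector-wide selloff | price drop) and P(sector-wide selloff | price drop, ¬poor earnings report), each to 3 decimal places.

Under noisy-OR, P(price drop | causes) = 1 − (1−0.068)·∏(1−qᵢ) over the active causes.
For the numerator, keep only sector-wide selloff=true terms: 0.104869 + 0.008752 = 0.113621
The normalizing constant is 0.068·0.955·0.783 + 0.50604·0.955·0.217 + 0.80428·0.045·0.783 + 0.896268·0.045·0.217 = 0.192808
P(sector-wide selloff | price drop) = 0.113621/0.192808 ≈ 0.589

Now condition on the additional information:
P(price drop | ¬poor earnings report) = 0.068·0.783 + 0.50604·0.217 = 0.053244 + 0.109811 = 0.163055
The sector-wide selloff-present share is 0.50604·0.217 = 0.109811.
Hence the posterior is 0.109811/0.163055 ≈ 0.673.
Ruling out poor earnings report raises the posterior on sector-wide selloff — the flip side of explaining away.

P(sector-wide selloff | price drop) ≈ 0.589; P(sector-wide selloff | price drop, ¬poor earnings report) ≈ 0.673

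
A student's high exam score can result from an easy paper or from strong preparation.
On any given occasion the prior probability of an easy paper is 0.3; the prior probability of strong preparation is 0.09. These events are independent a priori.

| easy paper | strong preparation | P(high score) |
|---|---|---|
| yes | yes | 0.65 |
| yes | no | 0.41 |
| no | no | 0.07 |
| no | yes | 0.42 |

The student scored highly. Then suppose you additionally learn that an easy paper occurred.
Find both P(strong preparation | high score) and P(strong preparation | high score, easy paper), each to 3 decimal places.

P(strong preparation | high score) ≈ 0.219; P(strong preparation | high score, easy paper) ≈ 0.136

Numerator (weight on configurations with strong preparation): 0.026460 + 0.017550 = 0.044010
Denominator P(high score): 0.07·0.7·0.91 + 0.42·0.7·0.09 + 0.41·0.3·0.91 + 0.65·0.3·0.09 = 0.200530
Posterior = 0.044010 / 0.200530 ≈ 0.219

Now condition on the additional information:
By total probability over both values of strong preparation:
  P(high score | easy paper) = 0.41*0.91 + 0.65*0.09
        = 0.373100 + 0.058500 = 0.431600
Configurations with strong preparation contribute 0.058500, so
  P(strong preparation | high score, easy paper) = 0.058500 / 0.431600 ≈ 0.136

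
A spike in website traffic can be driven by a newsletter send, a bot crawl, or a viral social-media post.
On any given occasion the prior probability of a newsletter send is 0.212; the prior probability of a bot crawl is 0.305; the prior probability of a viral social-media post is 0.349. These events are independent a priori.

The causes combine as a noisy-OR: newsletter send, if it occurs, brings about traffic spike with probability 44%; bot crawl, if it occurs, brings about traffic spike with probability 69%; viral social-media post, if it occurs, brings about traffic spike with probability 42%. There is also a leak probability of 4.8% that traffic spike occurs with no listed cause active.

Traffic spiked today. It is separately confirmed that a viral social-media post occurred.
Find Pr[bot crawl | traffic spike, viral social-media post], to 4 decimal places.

Pr[bot crawl | traffic spike, viral social-media post] ≈ 0.4261

Under noisy-OR, P(traffic spike | causes) = 1 − (1−0.048)·∏(1−qᵢ) over the active causes.
By total probability over the 4 (newsletter send, bot crawl) configurations:
  P(traffic spike | viral social-media post) = 0.44784×0.788×0.695 + 0.82883×0.788×0.305 + 0.69079×0.212×0.695 + 0.904145×0.212×0.305
        = 0.245264 + 0.199201 + 0.101781 + 0.058462 = 0.604708
Configurations with bot crawl contribute 0.257663, so
  P(bot crawl | traffic spike, viral social-media post) = 0.257663 / 0.604708 ≈ 0.4261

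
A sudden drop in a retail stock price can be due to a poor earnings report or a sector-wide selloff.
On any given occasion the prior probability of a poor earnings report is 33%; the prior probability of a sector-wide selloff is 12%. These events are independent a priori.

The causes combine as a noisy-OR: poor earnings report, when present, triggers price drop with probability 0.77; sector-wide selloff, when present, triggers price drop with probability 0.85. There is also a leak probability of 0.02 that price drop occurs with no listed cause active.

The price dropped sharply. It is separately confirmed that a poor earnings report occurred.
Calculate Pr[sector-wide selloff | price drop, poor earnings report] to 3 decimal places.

Pr[sector-wide selloff | price drop, poor earnings report] ≈ 0.145

Under noisy-OR, P(price drop | causes) = 1 − (1−0.02)·∏(1−qᵢ) over the active causes.
For the numerator, keep only sector-wide selloff=true terms: 0.96619*0.12 = 0.115943
Denominator P(price drop | poor earnings report): 0.7746*0.88 + 0.96619*0.12 = 0.797591
P(sector-wide selloff | price drop, poor earnings report) = 0.115943/0.797591 ≈ 0.145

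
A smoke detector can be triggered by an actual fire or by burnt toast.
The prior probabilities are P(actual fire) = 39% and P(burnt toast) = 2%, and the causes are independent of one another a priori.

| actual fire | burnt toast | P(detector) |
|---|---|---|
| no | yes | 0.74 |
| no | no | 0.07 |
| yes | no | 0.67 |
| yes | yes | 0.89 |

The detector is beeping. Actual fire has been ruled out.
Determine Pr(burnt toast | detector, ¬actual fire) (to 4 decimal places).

Numerator (weight on configurations with burnt toast): 0.74·0.02 = 0.014800
Denominator P(detector | ¬actual fire): 0.07·0.98 + 0.74·0.02 = 0.083400
P(burnt toast | detector, ¬actual fire) = 0.014800/0.083400 ≈ 0.1775

Pr(burnt toast | detector, ¬actual fire) ≈ 0.1775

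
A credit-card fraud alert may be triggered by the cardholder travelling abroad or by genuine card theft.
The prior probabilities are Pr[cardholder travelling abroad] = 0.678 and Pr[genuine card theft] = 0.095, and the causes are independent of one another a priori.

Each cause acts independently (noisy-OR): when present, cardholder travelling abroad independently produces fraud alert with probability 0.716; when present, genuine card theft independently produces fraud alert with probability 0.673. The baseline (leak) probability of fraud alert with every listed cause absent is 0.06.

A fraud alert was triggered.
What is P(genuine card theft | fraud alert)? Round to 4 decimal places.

P(genuine card theft | fraud alert) ≈ 0.1461

Under noisy-OR, P(fraud alert | causes) = 1 − (1−0.06)·∏(1−qᵢ) over the active causes.
For the numerator, keep only genuine card theft=true terms: 0.021187 + 0.058787 = 0.079974
Denominator P(fraud alert): 0.06·0.322·0.905 + 0.69262·0.322·0.095 + 0.73304·0.678·0.905 + 0.912704·0.678·0.095 = 0.547245
Posterior = 0.079974 / 0.547245 ≈ 0.1461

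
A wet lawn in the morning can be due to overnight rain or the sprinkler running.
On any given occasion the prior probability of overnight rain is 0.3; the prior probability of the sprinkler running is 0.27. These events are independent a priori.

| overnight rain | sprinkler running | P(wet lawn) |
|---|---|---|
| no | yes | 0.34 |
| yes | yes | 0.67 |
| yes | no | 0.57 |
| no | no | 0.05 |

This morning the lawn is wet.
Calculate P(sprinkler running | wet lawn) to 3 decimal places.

For the numerator, keep only sprinkler running=true terms: 0.064260 + 0.054270 = 0.118530
Denominator P(wet lawn): 0.05*0.7*0.73 + 0.34*0.7*0.27 + 0.57*0.3*0.73 + 0.67*0.3*0.27 = 0.268910
P(sprinkler running | wet lawn) = 0.118530/0.268910 ≈ 0.441

P(sprinkler running | wet lawn) ≈ 0.441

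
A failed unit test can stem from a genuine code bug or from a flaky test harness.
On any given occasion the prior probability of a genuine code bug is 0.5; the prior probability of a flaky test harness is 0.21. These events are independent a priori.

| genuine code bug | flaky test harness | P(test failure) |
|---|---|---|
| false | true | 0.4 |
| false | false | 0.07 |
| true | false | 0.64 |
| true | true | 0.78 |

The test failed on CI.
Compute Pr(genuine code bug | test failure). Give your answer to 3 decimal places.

For the numerator, keep only genuine code bug=true terms: 0.252800 + 0.081900 = 0.334700
The normalizing constant is 0.07×0.5×0.79 + 0.4×0.5×0.21 + 0.64×0.5×0.79 + 0.78×0.5×0.21 = 0.404350
Posterior = 0.334700 / 0.404350 ≈ 0.828

Pr(genuine code bug | test failure) ≈ 0.828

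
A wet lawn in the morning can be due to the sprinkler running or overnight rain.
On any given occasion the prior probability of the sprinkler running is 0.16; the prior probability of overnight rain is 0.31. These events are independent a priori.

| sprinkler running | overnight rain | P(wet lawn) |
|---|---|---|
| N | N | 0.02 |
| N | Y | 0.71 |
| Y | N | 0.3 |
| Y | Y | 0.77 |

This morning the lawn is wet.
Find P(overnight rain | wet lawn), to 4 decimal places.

P(overnight rain | wet lawn) ≈ 0.8330

P(wet lawn) = 0.02×0.84×0.69 + 0.71×0.84×0.31 + 0.3×0.16×0.69 + 0.77×0.16×0.31 = 0.011592 + 0.184884 + 0.033120 + 0.038192 = 0.267788
The overnight rain-present share is 0.184884 + 0.038192 = 0.223076.
So P(overnight rain | wet lawn) = 0.223076/0.267788 ≈ 0.8330.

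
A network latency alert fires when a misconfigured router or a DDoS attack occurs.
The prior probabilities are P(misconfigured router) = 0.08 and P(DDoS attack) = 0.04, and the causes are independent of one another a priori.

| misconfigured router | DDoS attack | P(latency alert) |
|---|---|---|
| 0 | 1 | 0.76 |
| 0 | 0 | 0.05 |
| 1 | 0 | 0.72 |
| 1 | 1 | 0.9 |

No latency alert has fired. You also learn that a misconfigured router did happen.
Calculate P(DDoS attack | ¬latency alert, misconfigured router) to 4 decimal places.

P(DDoS attack | ¬latency alert, misconfigured router) ≈ 0.0147

P(¬latency alert | misconfigured router) = 0.28×0.96 + 0.1×0.04 = 0.268800 + 0.004000 = 0.272800
Of this, 0.004000 comes from 0.1×0.04 (the DDoS attack=true cases).
P(DDoS attack | ¬latency alert, misconfigured router) = 0.004000 / 0.272800 ≈ 0.0147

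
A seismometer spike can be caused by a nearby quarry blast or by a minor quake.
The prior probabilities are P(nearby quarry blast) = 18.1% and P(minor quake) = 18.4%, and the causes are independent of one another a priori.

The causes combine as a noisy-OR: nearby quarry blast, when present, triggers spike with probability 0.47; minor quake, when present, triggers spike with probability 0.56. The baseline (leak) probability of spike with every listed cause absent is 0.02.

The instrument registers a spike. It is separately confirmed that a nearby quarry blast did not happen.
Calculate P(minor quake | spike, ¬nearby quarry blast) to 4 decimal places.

Under noisy-OR, P(spike | causes) = 1 − (1−0.02)·∏(1−qᵢ) over the active causes.
P(spike | ¬nearby quarry blast) = 0.02×0.816 + 0.5688×0.184 = 0.016320 + 0.104659 = 0.120979
Of this, 0.104659 comes from 0.5688×0.184 (the minor quake=true cases).
Hence the posterior is 0.104659/0.120979 ≈ 0.8651.

P(minor quake | spike, ¬nearby quarry blast) ≈ 0.8651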